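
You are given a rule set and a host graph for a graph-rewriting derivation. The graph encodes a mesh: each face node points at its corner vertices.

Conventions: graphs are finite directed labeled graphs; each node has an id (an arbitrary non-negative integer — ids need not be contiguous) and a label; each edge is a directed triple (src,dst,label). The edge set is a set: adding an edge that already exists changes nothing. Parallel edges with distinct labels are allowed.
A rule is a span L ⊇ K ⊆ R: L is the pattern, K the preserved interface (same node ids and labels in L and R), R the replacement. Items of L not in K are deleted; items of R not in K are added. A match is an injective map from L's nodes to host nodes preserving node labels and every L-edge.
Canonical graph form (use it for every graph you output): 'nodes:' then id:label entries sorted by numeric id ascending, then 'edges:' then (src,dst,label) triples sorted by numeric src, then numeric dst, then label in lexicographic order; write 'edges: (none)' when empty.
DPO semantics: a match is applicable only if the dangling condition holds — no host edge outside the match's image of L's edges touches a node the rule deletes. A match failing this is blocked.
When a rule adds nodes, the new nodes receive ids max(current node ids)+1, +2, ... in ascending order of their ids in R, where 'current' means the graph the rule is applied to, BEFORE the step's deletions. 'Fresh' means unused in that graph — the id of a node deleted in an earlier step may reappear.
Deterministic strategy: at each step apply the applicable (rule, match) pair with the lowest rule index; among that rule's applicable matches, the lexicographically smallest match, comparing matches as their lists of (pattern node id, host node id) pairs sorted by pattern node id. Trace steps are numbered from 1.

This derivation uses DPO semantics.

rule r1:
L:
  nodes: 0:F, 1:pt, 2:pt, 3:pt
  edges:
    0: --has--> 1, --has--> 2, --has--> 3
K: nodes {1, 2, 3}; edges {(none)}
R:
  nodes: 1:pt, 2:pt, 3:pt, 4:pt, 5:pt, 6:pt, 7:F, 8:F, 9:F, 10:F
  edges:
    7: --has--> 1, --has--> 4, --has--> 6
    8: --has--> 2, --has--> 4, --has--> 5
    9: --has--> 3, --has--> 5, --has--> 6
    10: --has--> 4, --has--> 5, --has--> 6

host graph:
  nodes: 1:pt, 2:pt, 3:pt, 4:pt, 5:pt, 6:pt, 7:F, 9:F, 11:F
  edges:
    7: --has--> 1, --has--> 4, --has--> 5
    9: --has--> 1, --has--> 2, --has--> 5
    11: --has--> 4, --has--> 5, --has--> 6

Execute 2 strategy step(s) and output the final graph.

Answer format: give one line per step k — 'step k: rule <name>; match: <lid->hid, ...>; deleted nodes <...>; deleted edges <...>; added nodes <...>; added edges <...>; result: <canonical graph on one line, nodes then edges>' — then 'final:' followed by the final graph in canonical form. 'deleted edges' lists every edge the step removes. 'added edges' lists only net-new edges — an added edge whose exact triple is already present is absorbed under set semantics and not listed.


step 1: rule r1; match: 0->7, 1->1, 2->4, 3->5; deleted nodes 7; deleted edges (7,1,has); (7,4,has); (7,5,has); added nodes 12, 13, 14, 15, 16, 17, 18; added edges (15,1,has); (15,12,has); (15,14,has); (16,4,has); (16,12,has); (16,13,has); (17,5,has); (17,13,has); (17,14,has); (18,12,has); (18,13,has); (18,14,has); result: nodes: 1:pt, 2:pt, 3:pt, 4:pt, 5:pt, 6:pt, 9:F, 11:F, 12:pt, 13:pt, 14:pt, 15:F, 16:F, 17:F, 18:F edges: (9,1,has); (9,2,has); (9,5,has); (11,4,has); (11,5,has); (11,6,has); (15,1,has); (15,12,has); (15,14,has); (16,4,has); (16,12,has); (16,13,has); (17,5,has); (17,13,has); (17,14,has); (18,12,has); (18,13,has); (18,14,has)
step 2: rule r1; match: 0->9, 1->1, 2->2, 3->5; deleted nodes 9; deleted edges (9,1,has); (9,2,has); (9,5,has); added nodes 19, 20, 21, 22, 23, 24, 25; added edges (22,1,has); (22,19,has); (22,21,has); (23,2,has); (23,19,has); (23,20,has); (24,5,has); (24,20,has); (24,21,has); (25,19,has); (25,20,has); (25,21,has); result: nodes: 1:pt, 2:pt, 3:pt, 4:pt, 5:pt, 6:pt, 11:F, 12:pt, 13:pt, 14:pt, 15:F, 16:F, 17:F, 18:F, 19:pt, 20:pt, 21:pt, 22:F, 23:F, 24:F, 25:F edges: (11,4,has); (11,5,has); (11,6,has); (15,1,has); (15,12,has); (15,14,has); (16,4,has); (16,12,has); (16,13,has); (17,5,has); (17,13,has); (17,14,has); (18,12,has); (18,13,has); (18,14,has); (22,1,has); (22,19,has); (22,21,has); (23,2,has); (23,19,has); (23,20,has); (24,5,has); (24,20,has); (24,21,has); (25,19,has); (25,20,has); (25,21,has)
final:
nodes: 1:pt, 2:pt, 3:pt, 4:pt, 5:pt, 6:pt, 11:F, 12:pt, 13:pt, 14:pt, 15:F, 16:F, 17:F, 18:F, 19:pt, 20:pt, 21:pt, 22:F, 23:F, 24:F, 25:F
edges: (11,4,has); (11,5,has); (11,6,has); (15,1,has); (15,12,has); (15,14,has); (16,4,has); (16,12,has); (16,13,has); (17,5,has); (17,13,has); (17,14,has); (18,12,has); (18,13,has); (18,14,has); (22,1,has); (22,19,has); (22,21,has); (23,2,has); (23,19,has); (23,20,has); (24,5,has); (24,20,has); (24,21,has); (25,19,has); (25,20,has); (25,21,has)


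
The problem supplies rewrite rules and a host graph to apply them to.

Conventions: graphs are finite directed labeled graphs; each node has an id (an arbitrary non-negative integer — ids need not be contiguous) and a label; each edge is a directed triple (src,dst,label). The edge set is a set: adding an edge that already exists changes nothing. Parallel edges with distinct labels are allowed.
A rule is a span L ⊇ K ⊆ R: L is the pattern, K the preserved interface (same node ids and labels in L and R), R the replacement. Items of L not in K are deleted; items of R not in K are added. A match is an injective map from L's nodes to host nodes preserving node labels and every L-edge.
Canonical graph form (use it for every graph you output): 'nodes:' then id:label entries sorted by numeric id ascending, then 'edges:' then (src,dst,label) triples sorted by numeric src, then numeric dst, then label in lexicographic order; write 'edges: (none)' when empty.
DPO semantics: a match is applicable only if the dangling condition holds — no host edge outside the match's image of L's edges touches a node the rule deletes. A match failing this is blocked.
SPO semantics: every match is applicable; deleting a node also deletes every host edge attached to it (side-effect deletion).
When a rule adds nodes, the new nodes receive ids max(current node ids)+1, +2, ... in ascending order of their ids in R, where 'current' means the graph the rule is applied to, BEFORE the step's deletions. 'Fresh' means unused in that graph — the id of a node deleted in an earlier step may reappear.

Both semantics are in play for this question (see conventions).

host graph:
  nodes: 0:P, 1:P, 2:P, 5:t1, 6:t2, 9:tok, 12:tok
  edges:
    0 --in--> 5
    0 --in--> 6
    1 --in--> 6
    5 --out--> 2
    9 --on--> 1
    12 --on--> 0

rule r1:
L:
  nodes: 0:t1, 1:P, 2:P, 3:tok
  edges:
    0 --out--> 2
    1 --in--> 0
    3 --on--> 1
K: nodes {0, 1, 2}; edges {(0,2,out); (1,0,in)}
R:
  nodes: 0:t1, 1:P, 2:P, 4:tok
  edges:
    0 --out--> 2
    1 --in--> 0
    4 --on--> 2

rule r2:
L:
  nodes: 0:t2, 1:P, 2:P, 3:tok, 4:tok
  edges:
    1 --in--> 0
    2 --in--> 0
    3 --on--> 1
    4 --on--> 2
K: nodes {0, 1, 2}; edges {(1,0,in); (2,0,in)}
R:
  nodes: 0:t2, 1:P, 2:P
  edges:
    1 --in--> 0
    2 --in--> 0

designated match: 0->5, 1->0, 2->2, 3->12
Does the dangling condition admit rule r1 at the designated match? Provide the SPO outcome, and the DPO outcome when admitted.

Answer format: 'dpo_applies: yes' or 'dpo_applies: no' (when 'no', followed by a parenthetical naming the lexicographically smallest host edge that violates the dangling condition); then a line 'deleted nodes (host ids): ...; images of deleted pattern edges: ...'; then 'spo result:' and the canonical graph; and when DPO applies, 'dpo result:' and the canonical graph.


dpo_applies: yes
deleted nodes (host ids): 12; images of deleted pattern edges: (12,0,on)
spo result:
nodes: 0:P, 1:P, 2:P, 5:t1, 6:t2, 9:tok, 13:tok
edges: (0,5,in); (0,6,in); (1,6,in); (5,2,out); (9,1,on); (13,2,on)
dpo result:
nodes: 0:P, 1:P, 2:P, 5:t1, 6:t2, 9:tok, 13:tok
edges: (0,5,in); (0,6,in); (1,6,in); (5,2,out); (9,1,on); (13,2,on)


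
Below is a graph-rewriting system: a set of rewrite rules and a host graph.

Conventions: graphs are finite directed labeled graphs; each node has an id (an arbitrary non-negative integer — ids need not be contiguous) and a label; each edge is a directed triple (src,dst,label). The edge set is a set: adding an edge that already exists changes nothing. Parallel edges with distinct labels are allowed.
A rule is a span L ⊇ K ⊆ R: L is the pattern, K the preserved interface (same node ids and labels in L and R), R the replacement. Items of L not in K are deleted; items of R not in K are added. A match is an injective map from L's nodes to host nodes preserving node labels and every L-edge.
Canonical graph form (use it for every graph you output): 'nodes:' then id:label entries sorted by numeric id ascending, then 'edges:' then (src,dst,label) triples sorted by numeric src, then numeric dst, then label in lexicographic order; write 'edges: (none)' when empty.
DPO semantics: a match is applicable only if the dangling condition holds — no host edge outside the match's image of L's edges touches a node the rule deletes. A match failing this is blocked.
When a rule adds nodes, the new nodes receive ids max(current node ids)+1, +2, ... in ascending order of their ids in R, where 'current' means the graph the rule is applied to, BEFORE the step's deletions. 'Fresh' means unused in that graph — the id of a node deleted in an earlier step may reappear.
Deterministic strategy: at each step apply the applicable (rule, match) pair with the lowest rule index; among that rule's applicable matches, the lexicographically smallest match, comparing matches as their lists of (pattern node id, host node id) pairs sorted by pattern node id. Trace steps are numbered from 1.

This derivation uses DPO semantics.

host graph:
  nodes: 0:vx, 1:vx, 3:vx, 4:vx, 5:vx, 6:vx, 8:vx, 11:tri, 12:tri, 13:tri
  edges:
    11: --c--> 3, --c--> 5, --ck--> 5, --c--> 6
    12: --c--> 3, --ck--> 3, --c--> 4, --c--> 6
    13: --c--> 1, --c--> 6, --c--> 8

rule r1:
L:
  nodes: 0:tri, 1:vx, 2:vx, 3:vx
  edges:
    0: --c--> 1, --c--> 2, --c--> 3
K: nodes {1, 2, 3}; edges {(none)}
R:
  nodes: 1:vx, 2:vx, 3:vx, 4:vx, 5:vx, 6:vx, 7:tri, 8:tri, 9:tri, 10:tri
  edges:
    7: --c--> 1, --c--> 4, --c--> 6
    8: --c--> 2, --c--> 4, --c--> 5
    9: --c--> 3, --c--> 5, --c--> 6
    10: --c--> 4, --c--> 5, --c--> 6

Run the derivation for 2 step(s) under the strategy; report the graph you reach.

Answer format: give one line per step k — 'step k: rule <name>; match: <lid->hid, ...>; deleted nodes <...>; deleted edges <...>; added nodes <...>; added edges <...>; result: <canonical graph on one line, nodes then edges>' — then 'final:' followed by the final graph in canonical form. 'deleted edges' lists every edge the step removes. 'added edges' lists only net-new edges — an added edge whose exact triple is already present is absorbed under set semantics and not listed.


step 1: rule r1; match: 0->13, 1->1, 2->6, 3->8; deleted nodes 13; deleted edges (13,1,c); (13,6,c); (13,8,c); added nodes 14, 15, 16, 17, 18, 19, 20; added edges (17,1,c); (17,14,c); (17,16,c); (18,6,c); (18,14,c); (18,15,c); (19,8,c); (19,15,c); (19,16,c); (20,14,c); (20,15,c); (20,16,c); result: nodes: 0:vx, 1:vx, 3:vx, 4:vx, 5:vx, 6:vx, 8:vx, 11:tri, 12:tri, 14:vx, 15:vx, 16:vx, 17:tri, 18:tri, 19:tri, 20:tri edges: (11,3,c); (11,5,c); (11,5,ck); (11,6,c); (12,3,c); (12,3,ck); (12,4,c); (12,6,c); (17,1,c); (17,14,c); (17,16,c); (18,6,c); (18,14,c); (18,15,c); (19,8,c); (19,15,c); (19,16,c); (20,14,c); (20,15,c); (20,16,c)
step 2: rule r1; match: 0->17, 1->1, 2->14, 3->16; deleted nodes 17; deleted edges (17,1,c); (17,14,c); (17,16,c); added nodes 21, 22, 23, 24, 25, 26, 27; added edges (24,1,c); (24,21,c); (24,23,c); (25,14,c); (25,21,c); (25,22,c); (26,16,c); (26,22,c); (26,23,c); (27,21,c); (27,22,c); (27,23,c); result: nodes: 0:vx, 1:vx, 3:vx, 4:vx, 5:vx, 6:vx, 8:vx, 11:tri, 12:tri, 14:vx, 15:vx, 16:vx, 18:tri, 19:tri, 20:tri, 21:vx, 22:vx, 23:vx, 24:tri, 25:tri, 26:tri, 27:tri edges: (11,3,c); (11,5,c); (11,5,ck); (11,6,c); (12,3,c); (12,3,ck); (12,4,c); (12,6,c); (18,6,c); (18,14,c); (18,15,c); (19,8,c); (19,15,c); (19,16,c); (20,14,c); (20,15,c); (20,16,c); (24,1,c); (24,21,c); (24,23,c); (25,14,c); (25,21,c); (25,22,c); (26,16,c); (26,22,c); (26,23,c); (27,21,c); (27,22,c); (27,23,c)
final:
nodes: 0:vx, 1:vx, 3:vx, 4:vx, 5:vx, 6:vx, 8:vx, 11:tri, 12:tri, 14:vx, 15:vx, 16:vx, 18:tri, 19:tri, 20:tri, 21:vx, 22:vx, 23:vx, 24:tri, 25:tri, 26:tri, 27:tri
edges: (11,3,c); (11,5,c); (11,5,ck); (11,6,c); (12,3,c); (12,3,ck); (12,4,c); (12,6,c); (18,6,c); (18,14,c); (18,15,c); (19,8,c); (19,15,c); (19,16,c); (20,14,c); (20,15,c); (20,16,c); (24,1,c); (24,21,c); (24,23,c); (25,14,c); (25,21,c); (25,22,c); (26,16,c); (26,22,c); (26,23,c); (27,21,c); (27,22,c); (27,23,c)


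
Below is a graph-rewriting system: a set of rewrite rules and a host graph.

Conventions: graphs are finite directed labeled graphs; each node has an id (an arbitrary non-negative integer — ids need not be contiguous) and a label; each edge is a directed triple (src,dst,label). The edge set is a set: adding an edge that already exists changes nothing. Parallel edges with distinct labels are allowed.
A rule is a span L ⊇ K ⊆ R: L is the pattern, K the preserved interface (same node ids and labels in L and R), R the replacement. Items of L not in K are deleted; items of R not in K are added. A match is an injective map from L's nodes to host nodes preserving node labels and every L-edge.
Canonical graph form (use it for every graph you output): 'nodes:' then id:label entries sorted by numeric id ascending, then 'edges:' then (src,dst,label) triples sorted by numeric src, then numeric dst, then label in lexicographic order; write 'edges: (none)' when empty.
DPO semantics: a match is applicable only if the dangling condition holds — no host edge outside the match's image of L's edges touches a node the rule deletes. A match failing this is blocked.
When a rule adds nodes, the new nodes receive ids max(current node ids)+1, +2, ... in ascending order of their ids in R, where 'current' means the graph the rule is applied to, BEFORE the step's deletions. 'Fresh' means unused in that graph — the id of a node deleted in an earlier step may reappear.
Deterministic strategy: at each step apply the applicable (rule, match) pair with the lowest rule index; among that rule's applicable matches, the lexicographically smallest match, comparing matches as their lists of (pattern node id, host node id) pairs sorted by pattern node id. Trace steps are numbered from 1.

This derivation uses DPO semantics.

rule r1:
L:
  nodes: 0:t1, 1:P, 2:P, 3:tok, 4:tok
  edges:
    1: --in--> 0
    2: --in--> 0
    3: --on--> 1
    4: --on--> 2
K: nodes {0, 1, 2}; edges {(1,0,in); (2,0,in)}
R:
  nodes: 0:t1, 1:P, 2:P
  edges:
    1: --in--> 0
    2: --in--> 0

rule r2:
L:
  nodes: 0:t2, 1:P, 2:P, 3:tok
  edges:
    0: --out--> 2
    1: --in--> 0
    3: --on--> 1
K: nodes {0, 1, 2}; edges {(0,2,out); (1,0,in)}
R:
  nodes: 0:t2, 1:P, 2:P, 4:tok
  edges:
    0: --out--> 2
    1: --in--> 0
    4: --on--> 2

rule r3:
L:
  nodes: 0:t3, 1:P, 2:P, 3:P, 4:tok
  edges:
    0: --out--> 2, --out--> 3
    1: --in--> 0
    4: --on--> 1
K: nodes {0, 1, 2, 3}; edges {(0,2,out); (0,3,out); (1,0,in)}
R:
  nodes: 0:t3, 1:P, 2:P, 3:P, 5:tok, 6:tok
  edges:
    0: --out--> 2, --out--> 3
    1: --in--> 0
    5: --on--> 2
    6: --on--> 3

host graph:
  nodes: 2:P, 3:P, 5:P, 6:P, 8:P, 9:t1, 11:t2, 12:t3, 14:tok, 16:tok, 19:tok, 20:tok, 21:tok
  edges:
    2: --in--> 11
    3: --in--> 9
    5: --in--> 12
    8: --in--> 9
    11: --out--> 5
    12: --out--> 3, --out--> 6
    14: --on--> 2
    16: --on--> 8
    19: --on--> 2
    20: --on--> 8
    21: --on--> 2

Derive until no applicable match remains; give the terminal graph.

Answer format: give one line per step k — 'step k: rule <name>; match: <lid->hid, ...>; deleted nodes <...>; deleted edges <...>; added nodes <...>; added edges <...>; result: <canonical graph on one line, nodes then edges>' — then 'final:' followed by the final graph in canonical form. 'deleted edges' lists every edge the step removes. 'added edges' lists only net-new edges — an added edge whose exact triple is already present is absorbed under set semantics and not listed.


step 1: rule r2; match: 0->11, 1->2, 2->5, 3->14; deleted nodes 14; deleted edges (14,2,on); added nodes 22; added edges (22,5,on); result: nodes: 2:P, 3:P, 5:P, 6:P, 8:P, 9:t1, 11:t2, 12:t3, 16:tok, 19:tok, 20:tok, 21:tok, 22:tok edges: (2,11,in); (3,9,in); (5,12,in); (8,9,in); (11,5,out); (12,3,out); (12,6,out); (16,8,on); (19,2,on); (20,8,on); (21,2,on); (22,5,on)
step 2: rule r2; match: 0->11, 1->2, 2->5, 3->19; deleted nodes 19; deleted edges (19,2,on); added nodes 23; added edges (23,5,on); result: nodes: 2:P, 3:P, 5:P, 6:P, 8:P, 9:t1, 11:t2, 12:t3, 16:tok, 20:tok, 21:tok, 22:tok, 23:tok edges: (2,11,in); (3,9,in); (5,12,in); (8,9,in); (11,5,out); (12,3,out); (12,6,out); (16,8,on); (20,8,on); (21,2,on); (22,5,on); (23,5,on)
step 3: rule r2; match: 0->11, 1->2, 2->5, 3->21; deleted nodes 21; deleted edges (21,2,on); added nodes 24; added edges (24,5,on); result: nodes: 2:P, 3:P, 5:P, 6:P, 8:P, 9:t1, 11:t2, 12:t3, 16:tok, 20:tok, 22:tok, 23:tok, 24:tok edges: (2,11,in); (3,9,in); (5,12,in); (8,9,in); (11,5,out); (12,3,out); (12,6,out); (16,8,on); (20,8,on); (22,5,on); (23,5,on); (24,5,on)
step 4: rule r3; match: 0->12, 1->5, 2->3, 3->6, 4->22; deleted nodes 22; deleted edges (22,5,on); added nodes 25, 26; added edges (25,3,on); (26,6,on); result: nodes: 2:P, 3:P, 5:P, 6:P, 8:P, 9:t1, 11:t2, 12:t3, 16:tok, 20:tok, 23:tok, 24:tok, 25:tok, 26:tok edges: (2,11,in); (3,9,in); (5,12,in); (8,9,in); (11,5,out); (12,3,out); (12,6,out); (16,8,on); (20,8,on); (23,5,on); (24,5,on); (25,3,on); (26,6,on)
step 5: rule r1; match: 0->9, 1->3, 2->8, 3->25, 4->16; deleted nodes 16, 25; deleted edges (16,8,on); (25,3,on); added nodes (none); added edges (none); result: nodes: 2:P, 3:P, 5:P, 6:P, 8:P, 9:t1, 11:t2, 12:t3, 20:tok, 23:tok, 24:tok, 26:tok edges: (2,11,in); (3,9,in); (5,12,in); (8,9,in); (11,5,out); (12,3,out); (12,6,out); (20,8,on); (23,5,on); (24,5,on); (26,6,on)
step 6: rule r3; match: 0->12, 1->5, 2->3, 3->6, 4->23; deleted nodes 23; deleted edges (23,5,on); added nodes 27, 28; added edges (27,3,on); (28,6,on); result: nodes: 2:P, 3:P, 5:P, 6:P, 8:P, 9:t1, 11:t2, 12:t3, 20:tok, 24:tok, 26:tok, 27:tok, 28:tok edges: (2,11,in); (3,9,in); (5,12,in); (8,9,in); (11,5,out); (12,3,out); (12,6,out); (20,8,on); (24,5,on); (26,6,on); (27,3,on); (28,6,on)
step 7: rule r1; match: 0->9, 1->3, 2->8, 3->27, 4->20; deleted nodes 20, 27; deleted edges (20,8,on); (27,3,on); added nodes (none); added edges (none); result: nodes: 2:P, 3:P, 5:P, 6:P, 8:P, 9:t1, 11:t2, 12:t3, 24:tok, 26:tok, 28:tok edges: (2,11,in); (3,9,in); (5,12,in); (8,9,in); (11,5,out); (12,3,out); (12,6,out); (24,5,on); (26,6,on); (28,6,on)
step 8: rule r3; match: 0->12, 1->5, 2->3, 3->6, 4->24; deleted nodes 24; deleted edges (24,5,on); added nodes 29, 30; added edges (29,3,on); (30,6,on); result: nodes: 2:P, 3:P, 5:P, 6:P, 8:P, 9:t1, 11:t2, 12:t3, 26:tok, 28:tok, 29:tok, 30:tok edges: (2,11,in); (3,9,in); (5,12,in); (8,9,in); (11,5,out); (12,3,out); (12,6,out); (26,6,on); (28,6,on); (29,3,on); (30,6,on)
final:
nodes: 2:P, 3:P, 5:P, 6:P, 8:P, 9:t1, 11:t2, 12:t3, 26:tok, 28:tok, 29:tok, 30:tok
edges: (2,11,in); (3,9,in); (5,12,in); (8,9,in); (11,5,out); (12,3,out); (12,6,out); (26,6,on); (28,6,on); (29,3,on); (30,6,on)


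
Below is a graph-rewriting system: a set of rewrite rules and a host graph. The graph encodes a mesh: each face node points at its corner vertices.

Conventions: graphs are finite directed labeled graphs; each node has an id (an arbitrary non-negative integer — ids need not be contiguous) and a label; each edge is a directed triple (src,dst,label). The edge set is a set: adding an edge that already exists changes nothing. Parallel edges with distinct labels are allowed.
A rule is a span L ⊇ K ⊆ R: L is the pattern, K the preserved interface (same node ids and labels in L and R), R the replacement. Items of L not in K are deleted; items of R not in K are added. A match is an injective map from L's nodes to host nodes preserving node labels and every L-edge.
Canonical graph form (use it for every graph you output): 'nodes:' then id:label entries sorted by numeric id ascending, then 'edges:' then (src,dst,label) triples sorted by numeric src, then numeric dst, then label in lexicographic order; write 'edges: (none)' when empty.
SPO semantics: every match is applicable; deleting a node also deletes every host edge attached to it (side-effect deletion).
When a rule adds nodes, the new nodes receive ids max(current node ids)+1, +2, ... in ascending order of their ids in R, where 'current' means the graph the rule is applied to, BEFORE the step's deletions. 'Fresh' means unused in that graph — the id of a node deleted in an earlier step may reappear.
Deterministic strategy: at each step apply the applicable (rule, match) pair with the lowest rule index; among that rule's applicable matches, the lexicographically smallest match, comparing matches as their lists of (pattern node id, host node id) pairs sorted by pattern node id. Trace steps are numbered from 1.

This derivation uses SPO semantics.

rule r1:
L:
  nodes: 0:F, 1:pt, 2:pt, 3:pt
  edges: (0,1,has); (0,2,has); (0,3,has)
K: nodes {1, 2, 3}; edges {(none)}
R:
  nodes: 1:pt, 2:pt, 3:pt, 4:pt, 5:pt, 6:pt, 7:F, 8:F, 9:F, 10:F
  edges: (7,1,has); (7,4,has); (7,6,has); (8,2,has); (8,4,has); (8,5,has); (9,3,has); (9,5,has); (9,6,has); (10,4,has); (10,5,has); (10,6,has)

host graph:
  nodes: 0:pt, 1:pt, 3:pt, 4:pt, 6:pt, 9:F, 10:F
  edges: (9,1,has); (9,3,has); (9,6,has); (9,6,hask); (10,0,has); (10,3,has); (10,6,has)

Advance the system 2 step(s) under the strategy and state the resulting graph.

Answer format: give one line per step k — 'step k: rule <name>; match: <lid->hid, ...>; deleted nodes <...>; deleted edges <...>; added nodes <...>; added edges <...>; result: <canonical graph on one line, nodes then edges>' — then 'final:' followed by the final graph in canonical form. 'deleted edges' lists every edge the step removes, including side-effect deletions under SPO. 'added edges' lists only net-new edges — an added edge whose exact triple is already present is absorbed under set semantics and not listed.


step 1: rule r1; match: 0->9, 1->1, 2->3, 3->6; deleted nodes 9; deleted edges (9,1,has); (9,3,has); (9,6,has); (9,6,hask); added nodes 11, 12, 13, 14, 15, 16, 17; added edges (14,1,has); (14,11,has); (14,13,has); (15,3,has); (15,11,has); (15,12,has); (16,6,has); (16,12,has); (16,13,has); (17,11,has); (17,12,has); (17,13,has); result: nodes: 0:pt, 1:pt, 3:pt, 4:pt, 6:pt, 10:F, 11:pt, 12:pt, 13:pt, 14:F, 15:F, 16:F, 17:F edges: (10,0,has); (10,3,has); (10,6,has); (14,1,has); (14,11,has); (14,13,has); (15,3,has); (15,11,has); (15,12,has); (16,6,has); (16,12,has); (16,13,has); (17,11,has); (17,12,has); (17,13,has)
step 2: rule r1; match: 0->10, 1->0, 2->3, 3->6; deleted nodes 10; deleted edges (10,0,has); (10,3,has); (10,6,has); added nodes 18, 19, 20, 21, 22, 23, 24; added edges (21,0,has); (21,18,has); (21,20,has); (22,3,has); (22,18,has); (22,19,has); (23,6,has); (23,19,has); (23,20,has); (24,18,has); (24,19,has); (24,20,has); result: nodes: 0:pt, 1:pt, 3:pt, 4:pt, 6:pt, 11:pt, 12:pt, 13:pt, 14:F, 15:F, 16:F, 17:F, 18:pt, 19:pt, 20:pt, 21:F, 22:F, 23:F, 24:F edges: (14,1,has); (14,11,has); (14,13,has); (15,3,has); (15,11,has); (15,12,has); (16,6,has); (16,12,has); (16,13,has); (17,11,has); (17,12,has); (17,13,has); (21,0,has); (21,18,has); (21,20,has); (22,3,has); (22,18,has); (22,19,has); (23,6,has); (23,19,has); (23,20,has); (24,18,has); (24,19,has); (24,20,has)
final:
nodes: 0:pt, 1:pt, 3:pt, 4:pt, 6:pt, 11:pt, 12:pt, 13:pt, 14:F, 15:F, 16:F, 17:F, 18:pt, 19:pt, 20:pt, 21:F, 22:F, 23:F, 24:F
edges: (14,1,has); (14,11,has); (14,13,has); (15,3,has); (15,11,has); (15,12,has); (16,6,has); (16,12,has); (16,13,has); (17,11,has); (17,12,has); (17,13,has); (21,0,has); (21,18,has); (21,20,has); (22,3,has); (22,18,has); (22,19,has); (23,6,has); (23,19,has); (23,20,has); (24,18,has); (24,19,has); (24,20,has)


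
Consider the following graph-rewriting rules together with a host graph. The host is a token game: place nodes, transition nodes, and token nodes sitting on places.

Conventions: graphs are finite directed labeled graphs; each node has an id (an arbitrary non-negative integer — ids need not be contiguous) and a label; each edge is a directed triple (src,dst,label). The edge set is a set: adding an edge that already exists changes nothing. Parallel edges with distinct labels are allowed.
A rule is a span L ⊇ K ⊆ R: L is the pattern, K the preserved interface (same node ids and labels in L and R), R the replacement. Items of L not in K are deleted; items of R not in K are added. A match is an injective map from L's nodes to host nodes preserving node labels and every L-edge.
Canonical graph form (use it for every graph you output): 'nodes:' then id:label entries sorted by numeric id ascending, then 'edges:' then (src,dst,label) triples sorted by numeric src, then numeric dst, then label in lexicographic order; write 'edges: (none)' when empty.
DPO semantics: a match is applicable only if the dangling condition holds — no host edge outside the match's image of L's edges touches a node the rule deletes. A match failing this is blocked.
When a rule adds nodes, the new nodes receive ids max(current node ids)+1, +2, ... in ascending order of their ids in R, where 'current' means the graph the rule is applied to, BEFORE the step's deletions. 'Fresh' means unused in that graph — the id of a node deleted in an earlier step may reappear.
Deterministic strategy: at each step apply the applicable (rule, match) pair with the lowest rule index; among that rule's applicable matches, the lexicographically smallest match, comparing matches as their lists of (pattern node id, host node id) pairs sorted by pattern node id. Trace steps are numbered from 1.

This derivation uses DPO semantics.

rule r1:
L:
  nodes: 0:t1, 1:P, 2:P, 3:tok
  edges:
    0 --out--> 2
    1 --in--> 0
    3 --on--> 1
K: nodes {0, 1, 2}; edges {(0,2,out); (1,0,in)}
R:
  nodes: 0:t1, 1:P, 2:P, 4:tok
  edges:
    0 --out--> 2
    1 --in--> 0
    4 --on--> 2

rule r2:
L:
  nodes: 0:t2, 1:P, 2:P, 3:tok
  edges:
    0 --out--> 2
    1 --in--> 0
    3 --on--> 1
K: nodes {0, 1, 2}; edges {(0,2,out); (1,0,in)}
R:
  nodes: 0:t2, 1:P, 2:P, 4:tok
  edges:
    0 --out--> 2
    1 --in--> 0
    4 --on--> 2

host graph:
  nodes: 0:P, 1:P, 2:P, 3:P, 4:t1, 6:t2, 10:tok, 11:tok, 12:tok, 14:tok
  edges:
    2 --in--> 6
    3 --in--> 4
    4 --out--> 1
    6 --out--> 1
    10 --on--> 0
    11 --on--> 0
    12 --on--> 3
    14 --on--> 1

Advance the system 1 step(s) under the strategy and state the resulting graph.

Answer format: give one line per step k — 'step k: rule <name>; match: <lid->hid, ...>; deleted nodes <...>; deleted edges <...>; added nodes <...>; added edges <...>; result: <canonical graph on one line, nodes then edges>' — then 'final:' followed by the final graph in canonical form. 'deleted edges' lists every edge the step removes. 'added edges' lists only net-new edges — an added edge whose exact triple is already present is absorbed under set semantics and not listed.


step 1: rule r1; match: 0->4, 1->3, 2->1, 3->12; deleted nodes 12; deleted edges (12,3,on); added nodes 15; added edges (15,1,on); result: nodes: 0:P, 1:P, 2:P, 3:P, 4:t1, 6:t2, 10:tok, 11:tok, 14:tok, 15:tok edges: (2,6,in); (3,4,in); (4,1,out); (6,1,out); (10,0,on); (11,0,on); (14,1,on); (15,1,on)
final:
nodes: 0:P, 1:P, 2:P, 3:P, 4:t1, 6:t2, 10:tok, 11:tok, 14:tok, 15:tok
edges: (2,6,in); (3,4,in); (4,1,out); (6,1,out); (10,0,on); (11,0,on); (14,1,on); (15,1,on)


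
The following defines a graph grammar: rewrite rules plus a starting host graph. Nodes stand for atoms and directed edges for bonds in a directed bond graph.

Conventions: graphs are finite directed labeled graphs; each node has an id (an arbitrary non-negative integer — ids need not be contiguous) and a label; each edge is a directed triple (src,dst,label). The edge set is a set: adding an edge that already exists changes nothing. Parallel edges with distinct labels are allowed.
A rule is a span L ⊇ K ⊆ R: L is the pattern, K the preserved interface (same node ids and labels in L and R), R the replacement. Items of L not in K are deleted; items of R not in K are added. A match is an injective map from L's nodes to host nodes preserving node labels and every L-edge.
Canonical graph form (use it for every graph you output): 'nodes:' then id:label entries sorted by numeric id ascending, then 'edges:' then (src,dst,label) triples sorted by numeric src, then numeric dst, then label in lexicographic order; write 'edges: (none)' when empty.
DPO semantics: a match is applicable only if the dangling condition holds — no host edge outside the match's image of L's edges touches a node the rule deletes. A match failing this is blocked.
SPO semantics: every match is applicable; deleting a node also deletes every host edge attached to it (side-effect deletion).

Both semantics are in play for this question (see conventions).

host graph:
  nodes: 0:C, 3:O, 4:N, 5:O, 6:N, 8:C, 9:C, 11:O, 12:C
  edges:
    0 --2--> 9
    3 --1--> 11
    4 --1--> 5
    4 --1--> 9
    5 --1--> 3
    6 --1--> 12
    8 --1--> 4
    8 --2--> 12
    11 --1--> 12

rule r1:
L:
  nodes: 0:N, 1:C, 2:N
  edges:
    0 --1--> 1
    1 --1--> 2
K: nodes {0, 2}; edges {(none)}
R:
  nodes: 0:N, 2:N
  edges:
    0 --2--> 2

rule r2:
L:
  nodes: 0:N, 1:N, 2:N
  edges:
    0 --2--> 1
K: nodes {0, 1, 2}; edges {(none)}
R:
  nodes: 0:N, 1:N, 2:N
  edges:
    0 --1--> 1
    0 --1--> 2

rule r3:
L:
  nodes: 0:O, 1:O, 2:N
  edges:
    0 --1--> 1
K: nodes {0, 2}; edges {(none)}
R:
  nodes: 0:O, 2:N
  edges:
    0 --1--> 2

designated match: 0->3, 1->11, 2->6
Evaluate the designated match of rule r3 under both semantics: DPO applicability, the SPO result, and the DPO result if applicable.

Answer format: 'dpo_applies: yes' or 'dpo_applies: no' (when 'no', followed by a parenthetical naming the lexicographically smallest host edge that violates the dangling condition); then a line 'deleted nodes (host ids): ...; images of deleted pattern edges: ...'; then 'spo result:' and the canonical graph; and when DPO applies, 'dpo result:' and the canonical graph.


dpo_applies: no
(the rule deletes node 11, which keeps host edge (11,12,1) outside the match image — the dangling condition fails, DPO blocks; SPO proceeds and side-deletes such edges)
deleted nodes (host ids): 11; images of deleted pattern edges: (3,11,1)
spo result:
nodes: 0:C, 3:O, 4:N, 5:O, 6:N, 8:C, 9:C, 12:C
edges: (0,9,2); (3,6,1); (4,5,1); (4,9,1); (5,3,1); (6,12,1); (8,4,1); (8,12,2)


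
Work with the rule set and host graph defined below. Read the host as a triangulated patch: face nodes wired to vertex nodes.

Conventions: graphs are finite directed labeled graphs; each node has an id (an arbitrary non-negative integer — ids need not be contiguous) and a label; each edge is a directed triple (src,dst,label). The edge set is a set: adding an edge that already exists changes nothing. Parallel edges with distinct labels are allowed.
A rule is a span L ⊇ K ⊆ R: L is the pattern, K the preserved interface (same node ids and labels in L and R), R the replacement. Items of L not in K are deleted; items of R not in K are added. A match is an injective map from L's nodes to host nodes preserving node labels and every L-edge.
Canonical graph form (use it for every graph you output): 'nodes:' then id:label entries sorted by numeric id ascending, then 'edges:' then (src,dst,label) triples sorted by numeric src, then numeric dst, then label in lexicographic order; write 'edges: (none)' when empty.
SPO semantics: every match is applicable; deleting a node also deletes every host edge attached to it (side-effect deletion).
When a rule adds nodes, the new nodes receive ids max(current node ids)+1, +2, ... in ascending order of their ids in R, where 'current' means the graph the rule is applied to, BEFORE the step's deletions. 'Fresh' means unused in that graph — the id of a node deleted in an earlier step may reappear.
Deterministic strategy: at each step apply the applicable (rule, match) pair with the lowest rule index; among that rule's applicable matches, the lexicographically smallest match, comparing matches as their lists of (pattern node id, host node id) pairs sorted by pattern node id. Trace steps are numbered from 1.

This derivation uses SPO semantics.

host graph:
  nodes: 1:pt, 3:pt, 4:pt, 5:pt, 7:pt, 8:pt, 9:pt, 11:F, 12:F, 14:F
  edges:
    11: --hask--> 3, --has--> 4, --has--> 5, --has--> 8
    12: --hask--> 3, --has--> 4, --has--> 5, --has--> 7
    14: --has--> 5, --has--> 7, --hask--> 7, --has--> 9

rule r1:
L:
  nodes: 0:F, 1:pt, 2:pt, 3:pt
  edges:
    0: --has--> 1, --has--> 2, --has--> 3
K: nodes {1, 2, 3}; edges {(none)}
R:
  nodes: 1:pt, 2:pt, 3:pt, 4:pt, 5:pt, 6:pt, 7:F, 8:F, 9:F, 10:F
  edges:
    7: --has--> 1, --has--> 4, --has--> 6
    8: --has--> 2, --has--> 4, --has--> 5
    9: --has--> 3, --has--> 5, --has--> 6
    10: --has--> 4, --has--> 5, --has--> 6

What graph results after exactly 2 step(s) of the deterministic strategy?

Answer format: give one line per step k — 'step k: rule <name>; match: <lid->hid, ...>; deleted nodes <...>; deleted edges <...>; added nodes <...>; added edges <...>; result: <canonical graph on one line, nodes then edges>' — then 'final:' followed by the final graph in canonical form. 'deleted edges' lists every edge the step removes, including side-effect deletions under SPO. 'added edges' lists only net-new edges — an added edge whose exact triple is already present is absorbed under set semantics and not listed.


step 1: rule r1; match: 0->11, 1->4, 2->5, 3->8; deleted nodes 11; deleted edges (11,3,hask); (11,4,has); (11,5,has); (11,8,has); added nodes 15, 16, 17, 18, 19, 20, 21; added edges (18,4,has); (18,15,has); (18,17,has); (19,5,has); (19,15,has); (19,16,has); (20,8,has); (20,16,has); (20,17,has); (21,15,has); (21,16,has); (21,17,has); result: nodes: 1:pt, 3:pt, 4:pt, 5:pt, 7:pt, 8:pt, 9:pt, 12:F, 14:F, 15:pt, 16:pt, 17:pt, 18:F, 19:F, 20:F, 21:F edges: (12,3,hask); (12,4,has); (12,5,has); (12,7,has); (14,5,has); (14,7,has); (14,7,hask); (14,9,has); (18,4,has); (18,15,has); (18,17,has); (19,5,has); (19,15,has); (19,16,has); (20,8,has); (20,16,has); (20,17,has); (21,15,has); (21,16,has); (21,17,has)
step 2: rule r1; match: 0->12, 1->4, 2->5, 3->7; deleted nodes 12; deleted edges (12,3,hask); (12,4,has); (12,5,has); (12,7,has); added nodes 22, 23, 24, 25, 26, 27, 28; added edges (25,4,has); (25,22,has); (25,24,has); (26,5,has); (26,22,has); (26,23,has); (27,7,has); (27,23,has); (27,24,has); (28,22,has); (28,23,has); (28,24,has); result: nodes: 1:pt, 3:pt, 4:pt, 5:pt, 7:pt, 8:pt, 9:pt, 14:F, 15:pt, 16:pt, 17:pt, 18:F, 19:F, 20:F, 21:F, 22:pt, 23:pt, 24:pt, 25:F, 26:F, 27:F, 28:F edges: (14,5,has); (14,7,has); (14,7,hask); (14,9,has); (18,4,has); (18,15,has); (18,17,has); (19,5,has); (19,15,has); (19,16,has); (20,8,has); (20,16,has); (20,17,has); (21,15,has); (21,16,has); (21,17,has); (25,4,has); (25,22,has); (25,24,has); (26,5,has); (26,22,has); (26,23,has); (27,7,has); (27,23,has); (27,24,has); (28,22,has); (28,23,has); (28,24,has)
final:
nodes: 1:pt, 3:pt, 4:pt, 5:pt, 7:pt, 8:pt, 9:pt, 14:F, 15:pt, 16:pt, 17:pt, 18:F, 19:F, 20:F, 21:F, 22:pt, 23:pt, 24:pt, 25:F, 26:F, 27:F, 28:F
edges: (14,5,has); (14,7,has); (14,7,hask); (14,9,has); (18,4,has); (18,15,has); (18,17,has); (19,5,has); (19,15,has); (19,16,has); (20,8,has); (20,16,has); (20,17,has); (21,15,has); (21,16,has); (21,17,has); (25,4,has); (25,22,has); (25,24,has); (26,5,has); (26,22,has); (26,23,has); (27,7,has); (27,23,has); (27,24,has); (28,22,has); (28,23,has); (28,24,has)


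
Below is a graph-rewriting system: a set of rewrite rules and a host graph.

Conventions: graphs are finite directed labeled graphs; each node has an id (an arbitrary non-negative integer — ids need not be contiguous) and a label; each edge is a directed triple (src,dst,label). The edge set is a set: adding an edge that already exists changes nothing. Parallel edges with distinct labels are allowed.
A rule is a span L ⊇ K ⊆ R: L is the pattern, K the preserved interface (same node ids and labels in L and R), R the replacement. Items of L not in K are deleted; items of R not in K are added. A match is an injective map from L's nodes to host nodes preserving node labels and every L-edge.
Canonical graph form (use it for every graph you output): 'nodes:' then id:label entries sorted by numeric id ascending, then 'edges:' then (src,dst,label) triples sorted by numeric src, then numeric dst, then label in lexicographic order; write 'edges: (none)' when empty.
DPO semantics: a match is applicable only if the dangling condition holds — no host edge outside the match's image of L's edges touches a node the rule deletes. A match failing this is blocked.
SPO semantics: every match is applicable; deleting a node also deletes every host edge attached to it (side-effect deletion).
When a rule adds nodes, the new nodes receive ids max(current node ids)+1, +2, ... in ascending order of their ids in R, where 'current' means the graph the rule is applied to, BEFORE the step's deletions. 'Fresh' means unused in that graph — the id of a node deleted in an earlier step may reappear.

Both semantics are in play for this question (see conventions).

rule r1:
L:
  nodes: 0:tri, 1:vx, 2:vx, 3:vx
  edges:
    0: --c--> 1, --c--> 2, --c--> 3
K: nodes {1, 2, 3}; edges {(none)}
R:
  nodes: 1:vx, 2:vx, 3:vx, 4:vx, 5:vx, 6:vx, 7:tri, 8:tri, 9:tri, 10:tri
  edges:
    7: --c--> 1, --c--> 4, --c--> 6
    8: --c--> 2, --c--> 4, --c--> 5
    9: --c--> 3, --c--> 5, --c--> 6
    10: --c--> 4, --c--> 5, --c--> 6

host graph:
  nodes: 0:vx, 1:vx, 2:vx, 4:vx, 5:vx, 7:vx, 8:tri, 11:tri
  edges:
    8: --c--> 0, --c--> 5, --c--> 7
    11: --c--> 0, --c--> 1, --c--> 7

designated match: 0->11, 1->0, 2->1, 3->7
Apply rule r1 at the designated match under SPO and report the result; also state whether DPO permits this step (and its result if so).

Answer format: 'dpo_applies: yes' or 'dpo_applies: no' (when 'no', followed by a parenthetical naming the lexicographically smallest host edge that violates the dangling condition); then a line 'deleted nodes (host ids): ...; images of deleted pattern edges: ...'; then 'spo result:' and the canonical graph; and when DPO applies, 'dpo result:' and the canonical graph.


dpo_applies: yes
deleted nodes (host ids): 11; images of deleted pattern edges: (11,0,c); (11,1,c); (11,7,c)
spo result:
nodes: 0:vx, 1:vx, 2:vx, 4:vx, 5:vx, 7:vx, 8:tri, 12:vx, 13:vx, 14:vx, 15:tri, 16:tri, 17:tri, 18:tri
edges: (8,0,c); (8,5,c); (8,7,c); (15,0,c); (15,12,c); (15,14,c); (16,1,c); (16,12,c); (16,13,c); (17,7,c); (17,13,c); (17,14,c); (18,12,c); (18,13,c); (18,14,c)
dpo result:
nodes: 0:vx, 1:vx, 2:vx, 4:vx, 5:vx, 7:vx, 8:tri, 12:vx, 13:vx, 14:vx, 15:tri, 16:tri, 17:tri, 18:tri
edges: (8,0,c); (8,5,c); (8,7,c); (15,0,c); (15,12,c); (15,14,c); (16,1,c); (16,12,c); (16,13,c); (17,7,c); (17,13,c); (17,14,c); (18,12,c); (18,13,c); (18,14,c)


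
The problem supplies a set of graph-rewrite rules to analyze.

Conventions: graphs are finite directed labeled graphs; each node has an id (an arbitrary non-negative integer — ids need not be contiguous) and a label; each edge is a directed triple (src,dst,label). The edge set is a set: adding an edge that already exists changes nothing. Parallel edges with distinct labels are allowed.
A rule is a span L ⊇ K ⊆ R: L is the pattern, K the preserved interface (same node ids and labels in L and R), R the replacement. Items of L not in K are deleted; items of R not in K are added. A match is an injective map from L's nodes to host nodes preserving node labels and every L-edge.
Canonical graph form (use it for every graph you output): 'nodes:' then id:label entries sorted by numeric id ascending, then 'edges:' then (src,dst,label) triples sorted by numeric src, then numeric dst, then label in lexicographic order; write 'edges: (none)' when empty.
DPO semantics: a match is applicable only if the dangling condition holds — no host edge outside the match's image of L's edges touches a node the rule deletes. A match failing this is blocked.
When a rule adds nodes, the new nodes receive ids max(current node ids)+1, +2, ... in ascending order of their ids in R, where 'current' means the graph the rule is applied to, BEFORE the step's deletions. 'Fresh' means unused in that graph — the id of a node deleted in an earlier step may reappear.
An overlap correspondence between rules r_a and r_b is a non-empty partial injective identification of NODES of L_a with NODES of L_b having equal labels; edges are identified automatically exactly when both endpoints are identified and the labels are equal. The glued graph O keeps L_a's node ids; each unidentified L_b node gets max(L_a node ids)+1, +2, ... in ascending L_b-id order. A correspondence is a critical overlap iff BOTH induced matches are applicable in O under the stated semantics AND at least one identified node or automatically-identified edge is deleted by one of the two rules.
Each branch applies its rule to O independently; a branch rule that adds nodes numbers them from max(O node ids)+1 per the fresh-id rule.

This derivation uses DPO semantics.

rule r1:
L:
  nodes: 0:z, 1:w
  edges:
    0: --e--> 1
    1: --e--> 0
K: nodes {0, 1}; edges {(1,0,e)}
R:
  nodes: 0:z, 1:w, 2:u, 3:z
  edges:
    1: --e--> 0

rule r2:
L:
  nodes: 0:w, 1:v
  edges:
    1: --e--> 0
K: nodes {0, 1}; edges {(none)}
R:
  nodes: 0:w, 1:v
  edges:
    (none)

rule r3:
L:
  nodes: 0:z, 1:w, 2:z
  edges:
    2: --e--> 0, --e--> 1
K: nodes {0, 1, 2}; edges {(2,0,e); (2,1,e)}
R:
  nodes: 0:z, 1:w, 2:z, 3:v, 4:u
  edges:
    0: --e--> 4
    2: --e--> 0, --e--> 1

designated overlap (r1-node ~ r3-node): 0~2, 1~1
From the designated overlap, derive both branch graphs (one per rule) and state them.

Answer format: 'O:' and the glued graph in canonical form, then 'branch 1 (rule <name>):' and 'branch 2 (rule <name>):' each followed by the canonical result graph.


O:
nodes: 0:z, 1:w, 2:z
edges: (0,1,e); (0,2,e); (1,0,e)
branch 1 (rule r1):
nodes: 0:z, 1:w, 2:z, 3:u, 4:z
edges: (0,2,e); (1,0,e)
branch 2 (rule r3):
nodes: 0:z, 1:w, 2:z, 3:v, 4:u
edges: (0,1,e); (0,2,e); (1,0,e); (2,4,e)
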